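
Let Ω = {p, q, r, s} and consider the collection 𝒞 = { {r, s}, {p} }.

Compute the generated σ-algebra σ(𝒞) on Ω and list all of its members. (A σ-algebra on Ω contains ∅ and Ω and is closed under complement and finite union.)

Begin from { {}, {p}, {r, s}, Ω } (that is, 𝒞 plus ∅ and Ω).
Iteration 1: +3 →
  {p, q}  = complement {r, s}
  {p, r, s}  = {r, s} ∪ {p}
  {q, r, s}  = complement {p}
  — 7 sets.
Iteration 2: 1 new —
  {q}  = complement {p, r, s}
  — 8 sets.
Iteration 3: closed — nothing new.

Hence σ(𝒞) has 8 members: { {}, {p}, {q}, {p, q}, {r, s}, {p, r, s}, {q, r, s}, Ω }.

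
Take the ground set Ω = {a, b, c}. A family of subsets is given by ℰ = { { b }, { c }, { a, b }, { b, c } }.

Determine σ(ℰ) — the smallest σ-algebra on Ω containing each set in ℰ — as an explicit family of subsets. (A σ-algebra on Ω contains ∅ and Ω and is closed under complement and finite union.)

σ(ℰ) (8 sets): { ∅, { a }, { b }, { c }, { a, b }, { a, c }, { b, c }, Ω }

Derivation:
Initial family (6 sets): { ∅, { b }, { c }, { a, b }, { b, c }, Ω }.
Iteration 1: 2 new —
  { a }  = Ω∖{ b, c }
  { a, c }  = Ω∖{ b }
After Iteration 2 the family is unchanged; done.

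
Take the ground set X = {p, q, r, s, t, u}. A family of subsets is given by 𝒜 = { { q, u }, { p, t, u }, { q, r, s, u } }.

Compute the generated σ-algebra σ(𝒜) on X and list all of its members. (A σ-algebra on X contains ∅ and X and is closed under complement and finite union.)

Begin from { {}, { q, u }, { p, t, u }, { q, r, s, u }, X } (that is, 𝒜 plus ∅ and X).
Pass 1: +4 →
  { p, t }  = X∖{ q, r, s, u }
  { q, r, s }  = X∖{ p, t, u }
  { p, q, t, u }  = { p, t, u } ∪ { q, u }
  { p, r, s, t }  = X∖{ q, u }
  |family| = 9
Pass 2. New:
  { r, s }  = X∖{ p, q, t, u }
  { p, q, r, s, t }  = { q, r, s } ∪ { p, r, s, t }
  { p, r, s, t, u }  = { p, t, u } ∪ { p, r, s, t }
  |family| = 12
Pass 3: 2 new —
  { q }  = X∖{ p, r, s, t, u }
  { u }  = X∖{ p, q, r, s, t }
  |family| = 14
Pass 4. New:
  { p, q, t }  = { p, t } ∪ { q }
  { r, s, u }  = { r, s } ∪ { u }
  |family| = 16
Pass 5: no new sets; the family is a σ-algebra.

Therefore σ(𝒜) = { {}, { q }, { u }, { p, t }, { q, u }, { r, s }, { p, q, t }, { p, t, u }, { q, r, s }, { r, s, u }, { p, q, t, u }, { p, r, s, t }, { q, r, s, u }, { p, q, r, s, t }, { p, r, s, t, u }, X } (|σ(𝒜)| = 16).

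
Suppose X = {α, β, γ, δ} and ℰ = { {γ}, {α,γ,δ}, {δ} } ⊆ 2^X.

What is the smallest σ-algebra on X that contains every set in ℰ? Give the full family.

σ(ℰ) = { ∅, {α}, {β}, {γ}, {δ}, {α,β}, {α,γ}, {α,δ}, {β,γ}, {β,δ}, {γ,δ}, {α,β,γ}, {α,β,δ}, {α,γ,δ}, {β,γ,δ}, X }

Working:
Initial family (5 sets): { ∅, {γ}, {δ}, {α,γ,δ}, X }.
Round 1: 4 new —
  {β}  = ᶜ of {α,γ,δ}
  {γ,δ}  = {γ} ∪ {δ}
  {α,β,γ}  = ᶜ of {δ}
  {α,β,δ}  = ᶜ of {γ}
Round 2: 4 new —
  {α,β}  = ᶜ of {γ,δ}
  {β,γ}  = {β} ∪ {γ}
  {β,δ}  = {β} ∪ {δ}
  {β,γ,δ}  = {γ,δ} ∪ {β}
Round 3. New:
  {α}  = ᶜ of {β,γ,δ}
  {α,γ}  = ᶜ of {β,δ}
  {α,δ}  = ᶜ of {β,γ}
Round 4: no new sets; the family is a σ-algebra.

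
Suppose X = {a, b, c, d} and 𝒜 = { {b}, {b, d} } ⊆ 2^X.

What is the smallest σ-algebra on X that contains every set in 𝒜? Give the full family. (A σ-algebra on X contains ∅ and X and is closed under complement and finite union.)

Answer: σ(𝒜) = { ∅, {b}, {d}, {a, c}, {b, d}, {a, b, c}, {a, c, d}, X }

Trace:
Initial family (4 sets): { ∅, {b}, {b, d}, X }.
Round 1. New:
  {a, c}  = X∖{b, d}
  {a, c, d}  = X∖{b}
  |family| = 6
Round 2. New:
  {a, b, c}  = {a, c} ∪ {b}
  |family| = 7
Round 3 adds 1:
  {d}  = X∖{a, b, c}
  |family| = 8
Round 4: no new sets; the family is a σ-algebra.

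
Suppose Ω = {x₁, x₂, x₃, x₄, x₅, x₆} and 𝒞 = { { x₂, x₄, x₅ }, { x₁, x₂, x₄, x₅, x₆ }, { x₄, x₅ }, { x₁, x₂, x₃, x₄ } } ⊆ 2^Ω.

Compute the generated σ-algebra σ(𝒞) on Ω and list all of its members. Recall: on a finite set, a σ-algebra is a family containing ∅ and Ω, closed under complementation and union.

Answer: σ(𝒞) = { ∅, { x₁ }, { x₂ }, { x₃ }, { x₄ }, { x₅ }, { x₆ }, { x₁, x₂ }, { x₁, x₃ }, { x₁, x₄ }, { x₁, x₅ }, { x₁, x₆ }, { x₂, x₃ }, { x₂, x₄ }, { x₂, x₅ }, { x₂, x₆ }, { x₃, x₄ }, { x₃, x₅ }, { x₃, x₆ }, { x₄, x₅ }, { x₄, x₆ }, { x₅, x₆ }, { x₁, x₂, x₃ }, { x₁, x₂, x₄ }, { x₁, x₂, x₅ }, { x₁, x₂, x₆ }, { x₁, x₃, x₄ }, { x₁, x₃, x₅ }, { x₁, x₃, x₆ }, { x₁, x₄, x₅ }, { x₁, x₄, x₆ }, { x₁, x₅, x₆ }, { x₂, x₃, x₄ }, { x₂, x₃, x₅ }, { x₂, x₃, x₆ }, { x₂, x₄, x₅ }, { x₂, x₄, x₆ }, { x₂, x₅, x₆ }, { x₃, x₄, x₅ }, { x₃, x₄, x₆ }, { x₃, x₅, x₆ }, { x₄, x₅, x₆ }, { x₁, x₂, x₃, x₄ }, { x₁, x₂, x₃, x₅ }, { x₁, x₂, x₃, x₆ }, { x₁, x₂, x₄, x₅ }, { x₁, x₂, x₄, x₆ }, { x₁, x₂, x₅, x₆ }, { x₁, x₃, x₄, x₅ }, { x₁, x₃, x₄, x₆ }, { x₁, x₃, x₅, x₆ }, { x₁, x₄, x₅, x₆ }, { x₂, x₃, x₄, x₅ }, { x₂, x₃, x₄, x₆ }, { x₂, x₃, x₅, x₆ }, { x₂, x₄, x₅, x₆ }, { x₃, x₄, x₅, x₆ }, { x₁, x₂, x₃, x₄, x₅ }, { x₁, x₂, x₃, x₄, x₆ }, { x₁, x₂, x₃, x₅, x₆ }, { x₁, x₂, x₄, x₅, x₆ }, { x₁, x₃, x₄, x₅, x₆ }, { x₂, x₃, x₄, x₅, x₆ }, Ω }

Working:
Seed the family with 𝒞 together with ∅ and Ω: { ∅, { x₄, x₅ }, { x₂, x₄, x₅ }, { x₁, x₂, x₃, x₄ }, { x₁, x₂, x₄, x₅, x₆ }, Ω }.
Iteration 1: 5 new —
  { x₃ }  = { x₁, x₂, x₄, x₅, x₆ }ᶜ
  { x₅, x₆ }  = { x₁, x₂, x₃, x₄ }ᶜ
  { x₁, x₃, x₆ }  = { x₂, x₄, x₅ }ᶜ
  { x₁, x₂, x₃, x₆ }  = { x₄, x₅ }ᶜ
  { x₁, x₂, x₃, x₄, x₅ }  = { x₄, x₅ } ∪ { x₁, x₂, x₃, x₄ }
Iteration 2 adds 10:
  { x₆ }  = { x₁, x₂, x₃, x₄, x₅ }ᶜ
  { x₃, x₄, x₅ }  = { x₄, x₅ } ∪ { x₃ }
  { x₃, x₅, x₆ }  = { x₅, x₆ } ∪ { x₃ }
  { x₄, x₅, x₆ }  = { x₅, x₆ } ∪ { x₄, x₅ }
  { x₁, x₃, x₅, x₆ }  = { x₅, x₆ } ∪ { x₁, x₃, x₆ }
  { x₂, x₃, x₄, x₅ }  = { x₃ } ∪ { x₂, x₄, x₅ }
  { x₂, x₄, x₅, x₆ }  = { x₅, x₆ } ∪ { x₂, x₄, x₅ }
  { x₁, x₂, x₃, x₄, x₆ }  = { x₁, x₃, x₆ } ∪ { x₁, x₂, x₃, x₄ }
  { x₁, x₂, x₃, x₅, x₆ }  = { x₅, x₆ } ∪ { x₁, x₂, x₃, x₆ }
  { x₁, x₃, x₄, x₅, x₆ }  = { x₁, x₃, x₆ } ∪ { x₄, x₅ }
Iteration 3: 12 new —
  { x₂ }  = { x₁, x₃, x₄, x₅, x₆ }ᶜ
  { x₄ }  = { x₁, x₂, x₃, x₅, x₆ }ᶜ
  { x₅ }  = { x₁, x₂, x₃, x₄, x₆ }ᶜ
  { x₁, x₃ }  = { x₂, x₄, x₅, x₆ }ᶜ
  { x₁, x₆ }  = { x₂, x₃, x₄, x₅ }ᶜ
  { x₂, x₄ }  = { x₁, x₃, x₅, x₆ }ᶜ
  { x₃, x₆ }  = { x₆ } ∪ { x₃ }
  { x₁, x₂, x₃ }  = { x₄, x₅, x₆ }ᶜ
  { x₁, x₂, x₄ }  = { x₃, x₅, x₆ }ᶜ
  { x₁, x₂, x₆ }  = { x₃, x₄, x₅ }ᶜ
  { x₃, x₄, x₅, x₆ }  = { x₃, x₄, x₅ } ∪ { x₅, x₆ }
  { x₂, x₃, x₄, x₅, x₆ }  = { x₃, x₄, x₅ } ∪ { x₂, x₄, x₅, x₆ }
Iteration 4 (26 new):
  { x₁ }  = { x₂, x₃, x₄, x₅, x₆ }ᶜ
  { x₁, x₂ }  = { x₃, x₄, x₅, x₆ }ᶜ
  { x₂, x₃ }  = { x₂ } ∪ { x₃ }
  { x₂, x₅ }  = { x₂ } ∪ { x₅ }
  { x₂, x₆ }  = { x₂ } ∪ { x₆ }
  { x₃, x₄ }  = { x₃ } ∪ { x₄ }
  { x₃, x₅ }  = { x₅ } ∪ { x₃ }
  { x₄, x₆ }  = { x₆ } ∪ { x₄ }
  { x₁, x₃, x₄ }  = { x₁, x₃ } ∪ { x₄ }
  { x₁, x₃, x₅ }  = { x₅ } ∪ { x₁, x₃ }
  { x₁, x₄, x₆ }  = { x₁, x₆ } ∪ { x₄ }
  { x₁, x₅, x₆ }  = { x₅, x₆ } ∪ { x₁, x₆ }
  { x₂, x₃, x₄ }  = { x₃ } ∪ { x₂, x₄ }
  { x₂, x₃, x₆ }  = { x₂ } ∪ { x₃, x₆ }
  { x₂, x₄, x₆ }  = { x₆ } ∪ { x₂, x₄ }
  { x₂, x₅, x₆ }  = { x₅, x₆ } ∪ { x₂ }
  { x₃, x₄, x₆ }  = { x₃, x₆ } ∪ { x₄ }
  { x₁, x₂, x₃, x₅ }  = { x₁, x₂, x₃ } ∪ { x₅ }
  { x₁, x₂, x₄, x₅ }  = { x₃, x₆ }ᶜ
  { x₁, x₂, x₄, x₆ }  = { x₁, x₆ } ∪ { x₁, x₂, x₄ }
  { x₁, x₂, x₅, x₆ }  = { x₅, x₆ } ∪ { x₁, x₂, x₆ }
  { x₁, x₃, x₄, x₅ }  = { x₃, x₄, x₅ } ∪ { x₁, x₃ }
  { x₁, x₃, x₄, x₆ }  = { x₁, x₃, x₆ } ∪ { x₄ }
  { x₁, x₄, x₅, x₆ }  = { x₁, x₆ } ∪ { x₄, x₅ }
  { x₂, x₃, x₄, x₆ }  = { x₃, x₆ } ∪ { x₂, x₄ }
  { x₂, x₃, x₅, x₆ }  = { x₂ } ∪ { x₃, x₅, x₆ }
Iteration 5: +5 →
  { x₁, x₄ }  = { x₂, x₃, x₅, x₆ }ᶜ
  { x₁, x₅ }  = { x₂, x₃, x₄, x₆ }ᶜ
  { x₁, x₂, x₅ }  = { x₃, x₄, x₆ }ᶜ
  { x₁, x₄, x₅ }  = { x₂, x₃, x₆ }ᶜ
  { x₂, x₃, x₅ }  = { x₁, x₄, x₆ }ᶜ
Iteration 6: closed — nothing new.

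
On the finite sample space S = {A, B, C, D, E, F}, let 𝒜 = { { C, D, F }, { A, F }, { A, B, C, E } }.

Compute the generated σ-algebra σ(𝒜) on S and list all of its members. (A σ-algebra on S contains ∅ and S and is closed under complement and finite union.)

σ(𝒜) = { {}, { A }, { C }, { D }, { F }, { A, C }, { A, D }, { A, F }, { B, E }, { C, D }, { C, F }, { D, F }, { A, B, E }, { A, C, D }, { A, C, F }, { A, D, F }, { B, C, E }, { B, D, E }, { B, E, F }, { C, D, F }, { A, B, C, E }, { A, B, D, E }, { A, B, E, F }, { A, C, D, F }, { B, C, D, E }, { B, C, E, F }, { B, D, E, F }, { A, B, C, D, E }, { A, B, C, E, F }, { A, B, D, E, F }, { B, C, D, E, F }, S }

Working:
Seed the family with 𝒜 together with ∅ and S: { {}, { A, F }, { C, D, F }, { A, B, C, E }, S }.
Round 1: +5 →
  { D, F }  = { A, B, C, E }ᶜ
  { A, B, E }  = { C, D, F }ᶜ
  { A, C, D, F }  = { A, F } ∪ { C, D, F }
  { B, C, D, E }  = { A, F }ᶜ
  { A, B, C, E, F }  = { A, F } ∪ { A, B, C, E }
  |family| = 10
Round 2: +7 →
  { D }  = { A, B, C, E, F }ᶜ
  { B, E }  = { A, C, D, F }ᶜ
  { A, D, F }  = { A, F } ∪ { D, F }
  { A, B, E, F }  = { A, F } ∪ { A, B, E }
  { A, B, C, D, E }  = { B, C, D, E } ∪ { A, B, E }
  { A, B, D, E, F }  = { A, B, E } ∪ { D, F }
  { B, C, D, E, F }  = { B, C, D, E } ∪ { C, D, F }
  |family| = 17
Round 3 adds 8:
  { A }  = { B, C, D, E, F }ᶜ
  { C }  = { A, B, D, E, F }ᶜ
  { F }  = { A, B, C, D, E }ᶜ
  { C, D }  = { A, B, E, F }ᶜ
  { B, C, E }  = { A, D, F }ᶜ
  { B, D, E }  = { B, E } ∪ { D }
  { A, B, D, E }  = { A, B, E } ∪ { D }
  { B, D, E, F }  = { B, E } ∪ { D, F }
  |family| = 25
Round 4 (7 new):
  { A, C }  = { B, D, E, F }ᶜ
  { A, D }  = { A } ∪ { D }
  { C, F }  = { A, B, D, E }ᶜ
  { A, C, D }  = { C, D } ∪ { A }
  { A, C, F }  = { B, D, E }ᶜ
  { B, E, F }  = { B, E } ∪ { F }
  { B, C, E, F }  = { F } ∪ { B, C, E }
  |family| = 32
Round 5 adds nothing — fixpoint reached.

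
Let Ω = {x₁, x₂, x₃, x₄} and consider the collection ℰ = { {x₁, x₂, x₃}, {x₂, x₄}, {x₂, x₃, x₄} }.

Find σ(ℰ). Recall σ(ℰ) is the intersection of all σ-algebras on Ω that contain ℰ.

Initial family (5 sets): { {}, {x₂, x₄}, {x₁, x₂, x₃}, {x₂, x₃, x₄}, Ω }.
Step 1 adds 3:
  {x₁}  = ᶜ of {x₂, x₃, x₄}
  {x₄}  = ᶜ of {x₁, x₂, x₃}
  {x₁, x₃}  = ᶜ of {x₂, x₄}
  [8 total]
Step 2 (3 new):
  {x₁, x₄}  = {x₄} ∪ {x₁}
  {x₁, x₂, x₄}  = {x₂, x₄} ∪ {x₁}
  {x₁, x₃, x₄}  = {x₄} ∪ {x₁, x₃}
  [11 total]
Step 3: 3 new —
  {x₂}  = ᶜ of {x₁, x₃, x₄}
  {x₃}  = ᶜ of {x₁, x₂, x₄}
  {x₂, x₃}  = ᶜ of {x₁, x₄}
  [14 total]
Step 4. New:
  {x₁, x₂}  = {x₂} ∪ {x₁}
  {x₃, x₄}  = {x₃} ∪ {x₄}
  [16 total]
After Step 5 the family is unchanged; done.

|σ(ℰ)| = 16.  σ(ℰ) = { {}, {x₁}, {x₂}, {x₃}, {x₄}, {x₁, x₂}, {x₁, x₃}, {x₁, x₄}, {x₂, x₃}, {x₂, x₄}, {x₃, x₄}, {x₁, x₂, x₃}, {x₁, x₂, x₄}, {x₁, x₃, x₄}, {x₂, x₃, x₄}, Ω }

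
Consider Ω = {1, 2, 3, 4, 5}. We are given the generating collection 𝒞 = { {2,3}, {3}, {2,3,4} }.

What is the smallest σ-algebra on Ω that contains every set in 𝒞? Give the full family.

Initial family (5 sets): { {}, {3}, {2,3}, {2,3,4}, Ω }.
Pass 1: 3 new —
  {1,5}  = complement {2,3,4}
  {1,4,5}  = complement {2,3}
  {1,2,4,5}  = complement {3}
Pass 2: 3 new —
  {1,3,5}  = {3} ∪ {1,5}
  {1,2,3,5}  = {2,3} ∪ {1,5}
  {1,3,4,5}  = {3} ∪ {1,4,5}
Pass 3. New:
  {2}  = complement {1,3,4,5}
  {4}  = complement {1,2,3,5}
  {2,4}  = complement {1,3,5}
Pass 4 adds 2:
  {3,4}  = {3} ∪ {4}
  {1,2,5}  = {1,5} ∪ {2}
After Pass 5 the family is unchanged; done.

Hence σ(𝒞) has 16 members: { {}, {2}, {3}, {4}, {1,5}, {2,3}, {2,4}, {3,4}, {1,2,5}, {1,3,5}, {1,4,5}, {2,3,4}, {1,2,3,5}, {1,2,4,5}, {1,3,4,5}, Ω }.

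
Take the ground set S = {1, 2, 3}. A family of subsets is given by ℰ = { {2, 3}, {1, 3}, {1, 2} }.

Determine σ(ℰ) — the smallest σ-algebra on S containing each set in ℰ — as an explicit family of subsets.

σ(ℰ) (8 sets): { ∅, {1}, {2}, {3}, {1, 2}, {1, 3}, {2, 3}, S }

Check:
Start: ℰ ∪ {∅, S} = { ∅, {1, 2}, {1, 3}, {2, 3}, S }.
Round 1. New:
  {1}  = ᶜ of {2, 3}
  {2}  = ᶜ of {1, 3}
  {3}  = ᶜ of {1, 2}
  (now 8)
Round 2: already closed under ᶜ and ∪.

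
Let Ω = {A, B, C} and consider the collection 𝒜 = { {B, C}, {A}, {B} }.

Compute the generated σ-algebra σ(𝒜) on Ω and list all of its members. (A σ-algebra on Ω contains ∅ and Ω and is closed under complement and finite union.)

σ(𝒜) (8 sets): { {}, {A}, {B}, {C}, {A, B}, {A, C}, {B, C}, Ω }

Derivation:
Initial family (5 sets): { {}, {A}, {B}, {B, C}, Ω }.
Step 1. New:
  {A, B}  = {B} ∪ {A}
  {A, C}  = ᶜ of {B}
  [7 total]
Step 2 (1 new):
  {C}  = ᶜ of {A, B}
  [8 total]
Step 3: no new sets; the family is a σ-algebra.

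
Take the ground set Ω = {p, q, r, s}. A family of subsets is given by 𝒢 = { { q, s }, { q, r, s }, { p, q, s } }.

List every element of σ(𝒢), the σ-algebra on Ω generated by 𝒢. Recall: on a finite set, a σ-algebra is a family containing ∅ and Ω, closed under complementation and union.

Start: 𝒢 ∪ {∅, Ω} = { {  }, { q, s }, { p, q, s }, { q, r, s }, Ω }.
Round 1 adds 3:
  { p }  = ᶜ of { q, r, s }
  { r }  = ᶜ of { p, q, s }
  { p, r }  = ᶜ of { q, s }
  (now 8)
Round 2: closed — nothing new.

|σ(𝒢)| = 8.  σ(𝒢) = { {  }, { p }, { r }, { p, r }, { q, s }, { p, q, s }, { q, r, s }, Ω }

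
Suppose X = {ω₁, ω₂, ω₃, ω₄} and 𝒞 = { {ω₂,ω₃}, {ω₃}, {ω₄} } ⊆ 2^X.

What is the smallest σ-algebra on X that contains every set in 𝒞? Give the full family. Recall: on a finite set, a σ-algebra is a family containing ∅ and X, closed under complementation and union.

Begin from { {}, {ω₃}, {ω₄}, {ω₂,ω₃}, X } (that is, 𝒞 plus ∅ and X).
Iteration 1. New:
  {ω₁,ω₄}  = X∖{ω₂,ω₃}
  {ω₃,ω₄}  = {ω₃} ∪ {ω₄}
  {ω₁,ω₂,ω₃}  = X∖{ω₄}
  {ω₁,ω₂,ω₄}  = X∖{ω₃}
  {ω₂,ω₃,ω₄}  = {ω₂,ω₃} ∪ {ω₄}
  — 10 sets.
Iteration 2: +3 →
  {ω₁}  = X∖{ω₂,ω₃,ω₄}
  {ω₁,ω₂}  = X∖{ω₃,ω₄}
  {ω₁,ω₃,ω₄}  = {ω₃,ω₄} ∪ {ω₁,ω₄}
  — 13 sets.
Iteration 3: 2 new —
  {ω₂}  = X∖{ω₁,ω₃,ω₄}
  {ω₁,ω₃}  = {ω₃} ∪ {ω₁}
  — 15 sets.
Iteration 4 adds 1:
  {ω₂,ω₄}  = X∖{ω₁,ω₃}
  — 16 sets.
Iteration 5: already closed under ᶜ and ∪.

|σ(𝒞)| = 16.  σ(𝒞) = { {}, {ω₁}, {ω₂}, {ω₃}, {ω₄}, {ω₁,ω₂}, {ω₁,ω₃}, {ω₁,ω₄}, {ω₂,ω₃}, {ω₂,ω₄}, {ω₃,ω₄}, {ω₁,ω₂,ω₃}, {ω₁,ω₂,ω₄}, {ω₁,ω₃,ω₄}, {ω₂,ω₃,ω₄}, X }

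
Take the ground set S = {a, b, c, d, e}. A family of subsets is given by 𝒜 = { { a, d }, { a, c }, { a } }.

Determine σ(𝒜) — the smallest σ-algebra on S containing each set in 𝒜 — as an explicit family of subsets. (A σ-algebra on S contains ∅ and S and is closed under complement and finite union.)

Start: 𝒜 ∪ {∅, S} = { {  }, { a }, { a, c }, { a, d }, S }.
Iteration 1 adds 4:
  { a, c, d }  = { a, d } ∪ { a, c }
  { b, c, e }  = { a, d }ᶜ
  { b, d, e }  = { a, c }ᶜ
  { b, c, d, e }  = { a }ᶜ
  |family| = 9
Iteration 2. New:
  { b, e }  = { a, c, d }ᶜ
  { a, b, c, e }  = { b, c, e } ∪ { a, c }
  { a, b, d, e }  = { a, d } ∪ { b, d, e }
  |family| = 12
Iteration 3 (3 new):
  { c }  = { a, b, d, e }ᶜ
  { d }  = { a, b, c, e }ᶜ
  { a, b, e }  = { b, e } ∪ { a }
  |family| = 15
Iteration 4: +1 →
  { c, d }  = { a, b, e }ᶜ
  |family| = 16
Iteration 5: stable.

|σ(𝒜)| = 16.  σ(𝒜) = { {  }, { a }, { c }, { d }, { a, c }, { a, d }, { b, e }, { c, d }, { a, b, e }, { a, c, d }, { b, c, e }, { b, d, e }, { a, b, c, e }, { a, b, d, e }, { b, c, d, e }, S }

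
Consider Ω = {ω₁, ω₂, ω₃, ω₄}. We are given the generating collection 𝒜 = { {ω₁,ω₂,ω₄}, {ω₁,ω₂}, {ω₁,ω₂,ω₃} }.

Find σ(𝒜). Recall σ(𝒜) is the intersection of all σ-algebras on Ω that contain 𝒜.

Answer: σ(𝒜) = { ∅, {ω₃}, {ω₄}, {ω₁,ω₂}, {ω₃,ω₄}, {ω₁,ω₂,ω₃}, {ω₁,ω₂,ω₄}, Ω }

Check:
Seed the family with 𝒜 together with ∅ and Ω: { ∅, {ω₁,ω₂}, {ω₁,ω₂,ω₃}, {ω₁,ω₂,ω₄}, Ω }.
Iteration 1: +3 →
  {ω₃}  = complement {ω₁,ω₂,ω₄}
  {ω₄}  = complement {ω₁,ω₂,ω₃}
  {ω₃,ω₄}  = complement {ω₁,ω₂}
  (now 8)
After Iteration 2 the family is unchanged; done.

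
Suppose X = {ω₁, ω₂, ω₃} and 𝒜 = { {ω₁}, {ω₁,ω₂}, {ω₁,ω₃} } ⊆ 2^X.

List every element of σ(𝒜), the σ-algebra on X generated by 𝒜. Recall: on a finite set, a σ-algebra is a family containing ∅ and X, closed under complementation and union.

Seed the family with 𝒜 together with ∅ and X: { {}, {ω₁}, {ω₁,ω₂}, {ω₁,ω₃}, X }.
Pass 1: 3 new —
  {ω₂}  = complement {ω₁,ω₃}
  {ω₃}  = complement {ω₁,ω₂}
  {ω₂,ω₃}  = complement {ω₁}
  [8 total]
Pass 2: already closed under ᶜ and ∪.

Therefore σ(𝒜) = { {}, {ω₁}, {ω₂}, {ω₃}, {ω₁,ω₂}, {ω₁,ω₃}, {ω₂,ω₃}, X } (|σ(𝒜)| = 8).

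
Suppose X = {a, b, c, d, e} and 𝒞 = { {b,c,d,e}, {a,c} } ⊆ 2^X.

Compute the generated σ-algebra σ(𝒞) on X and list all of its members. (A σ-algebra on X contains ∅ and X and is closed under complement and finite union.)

σ(𝒞) (8 sets): { ∅, {a}, {c}, {a,c}, {b,d,e}, {a,b,d,e}, {b,c,d,e}, X }

Trace:
Begin from { ∅, {a,c}, {b,c,d,e}, X } (that is, 𝒞 plus ∅ and X).
Iteration 1. New:
  {a}  = X∖{b,c,d,e}
  {b,d,e}  = X∖{a,c}
Iteration 2 adds 1:
  {a,b,d,e}  = {b,d,e} ∪ {a}
Iteration 3 adds 1:
  {c}  = X∖{a,b,d,e}
Iteration 4: already closed under ᶜ and ∪.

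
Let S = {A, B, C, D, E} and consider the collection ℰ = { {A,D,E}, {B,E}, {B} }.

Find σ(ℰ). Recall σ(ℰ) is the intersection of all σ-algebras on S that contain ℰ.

σ(ℰ) = { {}, {B}, {C}, {E}, {A,D}, {B,C}, {B,E}, {C,E}, {A,B,D}, {A,C,D}, {A,D,E}, {B,C,E}, {A,B,C,D}, {A,B,D,E}, {A,C,D,E}, S }

Trace:
Start: ℰ ∪ {∅, S} = { {}, {B}, {B,E}, {A,D,E}, S }.
Round 1: 4 new —
  {B,C}  = {A,D,E}ᶜ
  {A,C,D}  = {B,E}ᶜ
  {A,B,D,E}  = {A,D,E} ∪ {B,E}
  {A,C,D,E}  = {B}ᶜ
  (now 9)
Round 2: 3 new —
  {C}  = {A,B,D,E}ᶜ
  {B,C,E}  = {B,E} ∪ {B,C}
  {A,B,C,D}  = {B} ∪ {A,C,D}
  (now 12)
Round 3. New:
  {E}  = {A,B,C,D}ᶜ
  {A,D}  = {B,C,E}ᶜ
  (now 14)
Round 4: 2 new —
  {C,E}  = {C} ∪ {E}
  {A,B,D}  = {A,D} ∪ {B}
  (now 16)
After Round 5 the family is unchanged; done.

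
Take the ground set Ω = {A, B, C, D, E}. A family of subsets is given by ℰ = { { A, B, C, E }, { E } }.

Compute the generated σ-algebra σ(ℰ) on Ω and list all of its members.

Initial family (4 sets): { {  }, { E }, { A, B, C, E }, Ω }.
Step 1. New:
  { D }  = { A, B, C, E }ᶜ
  { A, B, C, D }  = { E }ᶜ
  |family| = 6
Step 2: 1 new —
  { D, E }  = { D } ∪ { E }
  |family| = 7
Step 3 (1 new):
  { A, B, C }  = { D, E }ᶜ
  |family| = 8
Step 4: already closed under ᶜ and ∪.

|σ(ℰ)| = 8.  σ(ℰ) = { {  }, { D }, { E }, { D, E }, { A, B, C }, { A, B, C, D }, { A, B, C, E }, Ω }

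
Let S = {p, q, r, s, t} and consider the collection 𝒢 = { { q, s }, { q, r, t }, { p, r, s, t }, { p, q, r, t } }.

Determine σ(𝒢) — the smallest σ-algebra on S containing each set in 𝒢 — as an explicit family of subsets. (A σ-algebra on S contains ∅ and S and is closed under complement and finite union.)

Initial family (6 sets): { ∅, { q, s }, { q, r, t }, { p, q, r, t }, { p, r, s, t }, S }.
Round 1: 5 new —
  { q }  = complement { p, r, s, t }
  { s }  = complement { p, q, r, t }
  { p, s }  = complement { q, r, t }
  { p, r, t }  = complement { q, s }
  { q, r, s, t }  = { q, r, t } ∪ { q, s }
Round 2 adds 2:
  { p }  = complement { q, r, s, t }
  { p, q, s }  = { q } ∪ { p, s }
Round 3: 2 new —
  { p, q }  = { q } ∪ { p }
  { r, t }  = complement { p, q, s }
Round 4: +1 →
  { r, s, t }  = complement { p, q }
After Round 5 the family is unchanged; done.

Therefore σ(𝒢) = { ∅, { p }, { q }, { s }, { p, q }, { p, s }, { q, s }, { r, t }, { p, q, s }, { p, r, t }, { q, r, t }, { r, s, t }, { p, q, r, t }, { p, r, s, t }, { q, r, s, t }, S } (|σ(𝒢)| = 16).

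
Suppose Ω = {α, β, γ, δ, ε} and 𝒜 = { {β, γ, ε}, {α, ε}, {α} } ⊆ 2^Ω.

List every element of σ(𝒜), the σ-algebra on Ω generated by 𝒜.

Start: 𝒜 ∪ {∅, Ω} = { {}, {α}, {α, ε}, {β, γ, ε}, Ω }.
Iteration 1 adds 4:
  {α, δ}  = Ω∖{β, γ, ε}
  {β, γ, δ}  = Ω∖{α, ε}
  {α, β, γ, ε}  = {β, γ, ε} ∪ {α, ε}
  {β, γ, δ, ε}  = Ω∖{α}
  — 9 sets.
Iteration 2 (3 new):
  {δ}  = Ω∖{α, β, γ, ε}
  {α, δ, ε}  = {α, δ} ∪ {α, ε}
  {α, β, γ, δ}  = {β, γ, δ} ∪ {α, δ}
  — 12 sets.
Iteration 3. New:
  {ε}  = Ω∖{α, β, γ, δ}
  {β, γ}  = Ω∖{α, δ, ε}
  — 14 sets.
Iteration 4: 2 new —
  {δ, ε}  = {δ} ∪ {ε}
  {α, β, γ}  = {β, γ} ∪ {α}
  — 16 sets.
Iteration 5: stable.

Hence σ(𝒜) has 16 members: { {}, {α}, {δ}, {ε}, {α, δ}, {α, ε}, {β, γ}, {δ, ε}, {α, β, γ}, {α, δ, ε}, {β, γ, δ}, {β, γ, ε}, {α, β, γ, δ}, {α, β, γ, ε}, {β, γ, δ, ε}, Ω }.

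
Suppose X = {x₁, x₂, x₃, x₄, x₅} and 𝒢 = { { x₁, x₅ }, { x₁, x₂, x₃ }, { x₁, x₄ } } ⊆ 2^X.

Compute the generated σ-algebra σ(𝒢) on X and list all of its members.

Answer: σ(𝒢) = { {}, { x₁ }, { x₄ }, { x₅ }, { x₁, x₄ }, { x₁, x₅ }, { x₂, x₃ }, { x₄, x₅ }, { x₁, x₂, x₃ }, { x₁, x₄, x₅ }, { x₂, x₃, x₄ }, { x₂, x₃, x₅ }, { x₁, x₂, x₃, x₄ }, { x₁, x₂, x₃, x₅ }, { x₂, x₃, x₄, x₅ }, X }

Derivation:
Start: 𝒢 ∪ {∅, X} = { {}, { x₁, x₄ }, { x₁, x₅ }, { x₁, x₂, x₃ }, X }.
Iteration 1. New:
  { x₄, x₅ }  = ᶜ of { x₁, x₂, x₃ }
  { x₁, x₄, x₅ }  = { x₁, x₄ } ∪ { x₁, x₅ }
  { x₂, x₃, x₄ }  = ᶜ of { x₁, x₅ }
  { x₂, x₃, x₅ }  = ᶜ of { x₁, x₄ }
  { x₁, x₂, x₃, x₄ }  = { x₁, x₂, x₃ } ∪ { x₁, x₄ }
  { x₁, x₂, x₃, x₅ }  = { x₁, x₂, x₃ } ∪ { x₁, x₅ }
  — 11 sets.
Iteration 2 adds 4:
  { x₄ }  = ᶜ of { x₁, x₂, x₃, x₅ }
  { x₅ }  = ᶜ of { x₁, x₂, x₃, x₄ }
  { x₂, x₃ }  = ᶜ of { x₁, x₄, x₅ }
  { x₂, x₃, x₄, x₅ }  = { x₂, x₃, x₄ } ∪ { x₄, x₅ }
  — 15 sets.
Iteration 3: +1 →
  { x₁ }  = ᶜ of { x₂, x₃, x₄, x₅ }
  — 16 sets.
Iteration 4: already closed under ᶜ and ∪.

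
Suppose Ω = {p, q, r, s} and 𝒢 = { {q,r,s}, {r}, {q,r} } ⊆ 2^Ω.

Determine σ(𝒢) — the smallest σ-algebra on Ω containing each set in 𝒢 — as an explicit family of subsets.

Begin from { ∅, {r}, {q,r}, {q,r,s}, Ω } (that is, 𝒢 plus ∅ and Ω).
Pass 1: +3 →
  {p}  = ᶜ of {q,r,s}
  {p,s}  = ᶜ of {q,r}
  {p,q,s}  = ᶜ of {r}
Pass 2 (3 new):
  {p,r}  = {r} ∪ {p}
  {p,q,r}  = {q,r} ∪ {p}
  {p,r,s}  = {r} ∪ {p,s}
Pass 3. New:
  {q}  = ᶜ of {p,r,s}
  {s}  = ᶜ of {p,q,r}
  {q,s}  = ᶜ of {p,r}
Pass 4 (2 new):
  {p,q}  = {q} ∪ {p}
  {r,s}  = {r} ∪ {s}
Pass 5: closed — nothing new.

σ(𝒢) = { ∅, {p}, {q}, {r}, {s}, {p,q}, {p,r}, {p,s}, {q,r}, {q,s}, {r,s}, {p,q,r}, {p,q,s}, {p,r,s}, {q,r,s}, Ω }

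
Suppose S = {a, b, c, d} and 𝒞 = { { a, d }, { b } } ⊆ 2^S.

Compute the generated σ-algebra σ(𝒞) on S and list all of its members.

|σ(𝒞)| = 8.  σ(𝒞) = { ∅, { b }, { c }, { a, d }, { b, c }, { a, b, d }, { a, c, d }, S }

Working:
Begin from { ∅, { b }, { a, d }, S } (that is, 𝒞 plus ∅ and S).
Pass 1: +3 →
  { b, c }  = complement { a, d }
  { a, b, d }  = { b } ∪ { a, d }
  { a, c, d }  = complement { b }
  [7 total]
Pass 2: 1 new —
  { c }  = complement { a, b, d }
  [8 total]
Pass 3: already closed under ᶜ and ∪.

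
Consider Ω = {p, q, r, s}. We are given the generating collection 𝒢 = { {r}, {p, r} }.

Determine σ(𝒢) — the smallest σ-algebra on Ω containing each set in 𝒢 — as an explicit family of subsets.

Take S₀ = 𝒢 ∪ {∅, Ω} = { {}, {r}, {p, r}, Ω }.
Iteration 1: 2 new —
  {q, s}  = complement {p, r}
  {p, q, s}  = complement {r}
  [6 total]
Iteration 2. New:
  {q, r, s}  = {r} ∪ {q, s}
  [7 total]
Iteration 3 (1 new):
  {p}  = complement {q, r, s}
  [8 total]
Iteration 4: already closed under ᶜ and ∪.

σ(𝒢) = { {}, {p}, {r}, {p, r}, {q, s}, {p, q, s}, {q, r, s}, Ω }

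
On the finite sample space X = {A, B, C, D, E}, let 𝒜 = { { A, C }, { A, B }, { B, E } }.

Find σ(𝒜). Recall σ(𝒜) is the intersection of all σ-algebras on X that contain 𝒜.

σ(𝒜) (32 sets): { ∅, { A }, { B }, { C }, { D }, { E }, { A, B }, { A, C }, { A, D }, { A, E }, { B, C }, { B, D }, { B, E }, { C, D }, { C, E }, { D, E }, { A, B, C }, { A, B, D }, { A, B, E }, { A, C, D }, { A, C, E }, { A, D, E }, { B, C, D }, { B, C, E }, { B, D, E }, { C, D, E }, { A, B, C, D }, { A, B, C, E }, { A, B, D, E }, { A, C, D, E }, { B, C, D, E }, X }

Trace:
Seed the family with 𝒜 together with ∅ and X: { ∅, { A, B }, { A, C }, { B, E }, X }.
Step 1. New:
  { A, B, C }  = { A, B } ∪ { A, C }
  { A, B, E }  = { B, E } ∪ { A, B }
  { A, C, D }  = { B, E }ᶜ
  { B, D, E }  = { A, C }ᶜ
  { C, D, E }  = { A, B }ᶜ
  { A, B, C, E }  = { B, E } ∪ { A, C }
  [11 total]
Step 2 (7 new):
  { D }  = { A, B, C, E }ᶜ
  { C, D }  = { A, B, E }ᶜ
  { D, E }  = { A, B, C }ᶜ
  { A, B, C, D }  = { A, B, C } ∪ { A, C, D }
  { A, B, D, E }  = { A, B } ∪ { B, D, E }
  { A, C, D, E }  = { C, D, E } ∪ { A, C, D }
  { B, C, D, E }  = { B, E } ∪ { C, D, E }
  [18 total]
Step 3. New:
  { A }  = { B, C, D, E }ᶜ
  { B }  = { A, C, D, E }ᶜ
  { C }  = { A, B, D, E }ᶜ
  { E }  = { A, B, C, D }ᶜ
  { A, B, D }  = { A, B } ∪ { D }
  [23 total]
Step 4 (9 new):
  { A, D }  = { D } ∪ { A }
  { A, E }  = { E } ∪ { A }
  { B, C }  = { B } ∪ { C }
  { B, D }  = { B } ∪ { D }
  { C, E }  = { A, B, D }ᶜ
  { A, C, E }  = { E } ∪ { A, C }
  { A, D, E }  = { D, E } ∪ { A }
  { B, C, D }  = { C, D } ∪ { B }
  { B, C, E }  = { B, E } ∪ { C }
  [32 total]
Step 5: already closed under ᶜ and ∪.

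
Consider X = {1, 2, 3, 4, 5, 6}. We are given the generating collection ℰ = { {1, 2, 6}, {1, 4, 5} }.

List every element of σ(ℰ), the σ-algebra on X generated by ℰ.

Take S₀ = ℰ ∪ {∅, X} = { {}, {1, 2, 6}, {1, 4, 5}, X }.
Round 1 adds 3:
  {2, 3, 6}  = {1, 4, 5}ᶜ
  {3, 4, 5}  = {1, 2, 6}ᶜ
  {1, 2, 4, 5, 6}  = {1, 4, 5} ∪ {1, 2, 6}
  (now 7)
Round 2: 4 new —
  {3}  = {1, 2, 4, 5, 6}ᶜ
  {1, 2, 3, 6}  = {2, 3, 6} ∪ {1, 2, 6}
  {1, 3, 4, 5}  = {1, 4, 5} ∪ {3, 4, 5}
  {2, 3, 4, 5, 6}  = {3, 4, 5} ∪ {2, 3, 6}
  (now 11)
Round 3. New:
  {1}  = {2, 3, 4, 5, 6}ᶜ
  {2, 6}  = {1, 3, 4, 5}ᶜ
  {4, 5}  = {1, 2, 3, 6}ᶜ
  (now 14)
Round 4. New:
  {1, 3}  = {3} ∪ {1}
  {2, 4, 5, 6}  = {4, 5} ∪ {2, 6}
  (now 16)
Round 5: no new sets; the family is a σ-algebra.

|σ(ℰ)| = 16.  σ(ℰ) = { {}, {1}, {3}, {1, 3}, {2, 6}, {4, 5}, {1, 2, 6}, {1, 4, 5}, {2, 3, 6}, {3, 4, 5}, {1, 2, 3, 6}, {1, 3, 4, 5}, {2, 4, 5, 6}, {1, 2, 4, 5, 6}, {2, 3, 4, 5, 6}, X }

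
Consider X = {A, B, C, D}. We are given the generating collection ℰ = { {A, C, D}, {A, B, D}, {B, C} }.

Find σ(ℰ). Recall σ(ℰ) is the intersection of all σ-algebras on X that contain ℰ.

|σ(ℰ)| = 8.  σ(ℰ) = { {}, {B}, {C}, {A, D}, {B, C}, {A, B, D}, {A, C, D}, X }

Trace:
Take S₀ = ℰ ∪ {∅, X} = { {}, {B, C}, {A, B, D}, {A, C, D}, X }.
Step 1 (3 new):
  {B}  = ᶜ of {A, C, D}
  {C}  = ᶜ of {A, B, D}
  {A, D}  = ᶜ of {B, C}
  |family| = 8
Step 2: closed — nothing new.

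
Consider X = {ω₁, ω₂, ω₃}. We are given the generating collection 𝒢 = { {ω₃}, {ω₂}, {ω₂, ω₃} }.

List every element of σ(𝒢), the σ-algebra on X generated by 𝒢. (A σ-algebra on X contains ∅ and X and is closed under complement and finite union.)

|σ(𝒢)| = 8.  σ(𝒢) = { {}, {ω₁}, {ω₂}, {ω₃}, {ω₁, ω₂}, {ω₁, ω₃}, {ω₂, ω₃}, X }

Trace:
Take S₀ = 𝒢 ∪ {∅, X} = { {}, {ω₂}, {ω₃}, {ω₂, ω₃}, X }.
Pass 1 (3 new):
  {ω₁}  = complement {ω₂, ω₃}
  {ω₁, ω₂}  = complement {ω₃}
  {ω₁, ω₃}  = complement {ω₂}
  |family| = 8
Pass 2: closed — nothing new.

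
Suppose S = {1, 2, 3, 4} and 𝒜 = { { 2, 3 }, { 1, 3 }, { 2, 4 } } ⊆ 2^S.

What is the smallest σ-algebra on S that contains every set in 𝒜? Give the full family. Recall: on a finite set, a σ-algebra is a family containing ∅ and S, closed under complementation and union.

Take S₀ = 𝒜 ∪ {∅, S} = { {}, { 1, 3 }, { 2, 3 }, { 2, 4 }, S }.
Iteration 1. New:
  { 1, 4 }  = S∖{ 2, 3 }
  { 1, 2, 3 }  = { 2, 3 } ∪ { 1, 3 }
  { 2, 3, 4 }  = { 2, 3 } ∪ { 2, 4 }
  [8 total]
Iteration 2: +4 →
  { 1 }  = S∖{ 2, 3, 4 }
  { 4 }  = S∖{ 1, 2, 3 }
  { 1, 2, 4 }  = { 1, 4 } ∪ { 2, 4 }
  { 1, 3, 4 }  = { 1, 4 } ∪ { 1, 3 }
  [12 total]
Iteration 3 (2 new):
  { 2 }  = S∖{ 1, 3, 4 }
  { 3 }  = S∖{ 1, 2, 4 }
  [14 total]
Iteration 4: +2 →
  { 1, 2 }  = { 2 } ∪ { 1 }
  { 3, 4 }  = { 3 } ∪ { 4 }
  [16 total]
Iteration 5: stable.

Therefore σ(𝒜) = { {}, { 1 }, { 2 }, { 3 }, { 4 }, { 1, 2 }, { 1, 3 }, { 1, 4 }, { 2, 3 }, { 2, 4 }, { 3, 4 }, { 1, 2, 3 }, { 1, 2, 4 }, { 1, 3, 4 }, { 2, 3, 4 }, S } (|σ(𝒜)| = 16).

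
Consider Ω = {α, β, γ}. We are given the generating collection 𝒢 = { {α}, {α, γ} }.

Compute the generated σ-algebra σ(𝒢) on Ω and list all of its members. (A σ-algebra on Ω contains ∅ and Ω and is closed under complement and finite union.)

Start: 𝒢 ∪ {∅, Ω} = { {}, {α}, {α, γ}, Ω }.
Iteration 1 adds 2:
  {β}  = {α, γ}ᶜ
  {β, γ}  = {α}ᶜ
  |family| = 6
Iteration 2: 1 new —
  {α, β}  = {β} ∪ {α}
  |family| = 7
Iteration 3 adds 1:
  {γ}  = {α, β}ᶜ
  |family| = 8
Iteration 4: already closed under ᶜ and ∪.

|σ(𝒢)| = 8.  σ(𝒢) = { {}, {α}, {β}, {γ}, {α, β}, {α, γ}, {β, γ}, Ω }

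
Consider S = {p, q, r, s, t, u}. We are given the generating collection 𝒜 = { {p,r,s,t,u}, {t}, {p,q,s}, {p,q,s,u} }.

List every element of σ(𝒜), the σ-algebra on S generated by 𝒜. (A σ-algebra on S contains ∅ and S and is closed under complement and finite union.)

Initial family (6 sets): { {}, {t}, {p,q,s}, {p,q,s,u}, {p,r,s,t,u}, S }.
Round 1: +6 →
  {q}  = ᶜ of {p,r,s,t,u}
  {r,t}  = ᶜ of {p,q,s,u}
  {r,t,u}  = ᶜ of {p,q,s}
  {p,q,s,t}  = {p,q,s} ∪ {t}
  {p,q,r,s,u}  = ᶜ of {t}
  {p,q,s,t,u}  = {p,q,s,u} ∪ {t}
  [12 total]
Round 2: 6 new —
  {r}  = ᶜ of {p,q,s,t,u}
  {q,t}  = {q} ∪ {t}
  {r,u}  = ᶜ of {p,q,s,t}
  {q,r,t}  = {q} ∪ {r,t}
  {q,r,t,u}  = {q} ∪ {r,t,u}
  {p,q,r,s,t}  = {p,q,s,t} ∪ {r,t}
  [18 total]
Round 3: +7 →
  {u}  = ᶜ of {p,q,r,s,t}
  {p,s}  = ᶜ of {q,r,t,u}
  {q,r}  = {r} ∪ {q}
  {p,s,u}  = ᶜ of {q,r,t}
  {q,r,u}  = {r,u} ∪ {q}
  {p,q,r,s}  = {r} ∪ {p,q,s}
  {p,r,s,u}  = ᶜ of {q,t}
  [25 total]
Round 4: 7 new —
  {q,u}  = {q} ∪ {u}
  {t,u}  = ᶜ of {p,q,r,s}
  {p,r,s}  = {r} ∪ {p,s}
  {p,s,t}  = ᶜ of {q,r,u}
  {q,t,u}  = {q,t} ∪ {u}
  {p,r,s,t}  = {p,s} ∪ {r,t}
  {p,s,t,u}  = ᶜ of {q,r}
  [32 total]
Round 5: closed — nothing new.

Therefore σ(𝒜) = { {}, {q}, {r}, {t}, {u}, {p,s}, {q,r}, {q,t}, {q,u}, {r,t}, {r,u}, {t,u}, {p,q,s}, {p,r,s}, {p,s,t}, {p,s,u}, {q,r,t}, {q,r,u}, {q,t,u}, {r,t,u}, {p,q,r,s}, {p,q,s,t}, {p,q,s,u}, {p,r,s,t}, {p,r,s,u}, {p,s,t,u}, {q,r,t,u}, {p,q,r,s,t}, {p,q,r,s,u}, {p,q,s,t,u}, {p,r,s,t,u}, S } (|σ(𝒜)| = 32).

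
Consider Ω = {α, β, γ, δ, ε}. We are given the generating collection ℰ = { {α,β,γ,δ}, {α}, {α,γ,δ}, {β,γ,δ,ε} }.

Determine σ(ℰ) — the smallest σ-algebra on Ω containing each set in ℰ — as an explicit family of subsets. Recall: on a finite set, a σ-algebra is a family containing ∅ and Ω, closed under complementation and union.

Start: ℰ ∪ {∅, Ω} = { {}, {α}, {α,γ,δ}, {α,β,γ,δ}, {β,γ,δ,ε}, Ω }.
Pass 1 adds 2:
  {ε}  = Ω∖{α,β,γ,δ}
  {β,ε}  = Ω∖{α,γ,δ}
  (now 8)
Pass 2 adds 3:
  {α,ε}  = {ε} ∪ {α}
  {α,β,ε}  = {β,ε} ∪ {α}
  {α,γ,δ,ε}  = {α,γ,δ} ∪ {ε}
  (now 11)
Pass 3: +3 →
  {β}  = Ω∖{α,γ,δ,ε}
  {γ,δ}  = Ω∖{α,β,ε}
  {β,γ,δ}  = Ω∖{α,ε}
  (now 14)
Pass 4. New:
  {α,β}  = {β} ∪ {α}
  {γ,δ,ε}  = {γ,δ} ∪ {ε}
  (now 16)
Pass 5: stable.

σ(ℰ) = { {}, {α}, {β}, {ε}, {α,β}, {α,ε}, {β,ε}, {γ,δ}, {α,β,ε}, {α,γ,δ}, {β,γ,δ}, {γ,δ,ε}, {α,β,γ,δ}, {α,γ,δ,ε}, {β,γ,δ,ε}, Ω }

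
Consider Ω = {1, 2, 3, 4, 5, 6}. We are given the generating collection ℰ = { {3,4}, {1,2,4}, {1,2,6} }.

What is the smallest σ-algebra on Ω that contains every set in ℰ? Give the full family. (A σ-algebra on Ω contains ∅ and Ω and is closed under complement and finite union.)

|σ(ℰ)| = 32.  σ(ℰ) = { {}, {3}, {4}, {5}, {6}, {1,2}, {3,4}, {3,5}, {3,6}, {4,5}, {4,6}, {5,6}, {1,2,3}, {1,2,4}, {1,2,5}, {1,2,6}, {3,4,5}, {3,4,6}, {3,5,6}, {4,5,6}, {1,2,3,4}, {1,2,3,5}, {1,2,3,6}, {1,2,4,5}, {1,2,4,6}, {1,2,5,6}, {3,4,5,6}, {1,2,3,4,5}, {1,2,3,4,6}, {1,2,3,5,6}, {1,2,4,5,6}, Ω }

Trace:
Initial family (5 sets): { {}, {3,4}, {1,2,4}, {1,2,6}, Ω }.
Iteration 1: 6 new —
  {3,4,5}  = complement {1,2,6}
  {3,5,6}  = complement {1,2,4}
  {1,2,3,4}  = {3,4} ∪ {1,2,4}
  {1,2,4,6}  = {1,2,6} ∪ {1,2,4}
  {1,2,5,6}  = complement {3,4}
  {1,2,3,4,6}  = {3,4} ∪ {1,2,6}
  |family| = 11
Iteration 2: 7 new —
  {5}  = complement {1,2,3,4,6}
  {3,5}  = complement {1,2,4,6}
  {5,6}  = complement {1,2,3,4}
  {3,4,5,6}  = {3,4,5} ∪ {3,5,6}
  {1,2,3,4,5}  = {3,4,5} ∪ {1,2,4}
  {1,2,3,5,6}  = {3,5,6} ∪ {1,2,6}
  {1,2,4,5,6}  = {1,2,4,6} ∪ {1,2,5,6}
  |family| = 18
Iteration 3: 5 new —
  {3}  = complement {1,2,4,5,6}
  {4}  = complement {1,2,3,5,6}
  {6}  = complement {1,2,3,4,5}
  {1,2}  = complement {3,4,5,6}
  {1,2,4,5}  = {1,2,4} ∪ {5}
  |family| = 23
Iteration 4: 9 new —
  {3,6}  = complement {1,2,4,5}
  {4,5}  = {5} ∪ {4}
  {4,6}  = {6} ∪ {4}
  {1,2,3}  = {1,2} ∪ {3}
  {1,2,5}  = {1,2} ∪ {5}
  {3,4,6}  = {3,4} ∪ {6}
  {4,5,6}  = {5,6} ∪ {4}
  {1,2,3,5}  = {1,2} ∪ {3,5}
  {1,2,3,6}  = {3} ∪ {1,2,6}
  |family| = 32
Iteration 5: stable.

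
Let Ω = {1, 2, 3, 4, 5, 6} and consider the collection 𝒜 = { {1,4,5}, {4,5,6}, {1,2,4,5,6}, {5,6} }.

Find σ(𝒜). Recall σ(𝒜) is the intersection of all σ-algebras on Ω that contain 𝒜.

Take S₀ = 𝒜 ∪ {∅, Ω} = { {}, {5,6}, {1,4,5}, {4,5,6}, {1,2,4,5,6}, Ω }.
Pass 1. New:
  {3}  = {1,2,4,5,6}ᶜ
  {1,2,3}  = {4,5,6}ᶜ
  {2,3,6}  = {1,4,5}ᶜ
  {1,2,3,4}  = {5,6}ᶜ
  {1,4,5,6}  = {1,4,5} ∪ {5,6}
  (now 11)
Pass 2: +11 →
  {2,3}  = {1,4,5,6}ᶜ
  {3,5,6}  = {5,6} ∪ {3}
  {1,2,3,6}  = {1,2,3} ∪ {2,3,6}
  {1,3,4,5}  = {1,4,5} ∪ {3}
  {2,3,5,6}  = {5,6} ∪ {2,3,6}
  {3,4,5,6}  = {3} ∪ {4,5,6}
  {1,2,3,4,5}  = {1,4,5} ∪ {1,2,3}
  {1,2,3,4,6}  = {2,3,6} ∪ {1,2,3,4}
  {1,2,3,5,6}  = {1,2,3} ∪ {5,6}
  {1,3,4,5,6}  = {1,4,5,6} ∪ {3}
  {2,3,4,5,6}  = {2,3,6} ∪ {4,5,6}
  (now 22)
Pass 3: 10 new —
  {1}  = {2,3,4,5,6}ᶜ
  {2}  = {1,3,4,5,6}ᶜ
  {4}  = {1,2,3,5,6}ᶜ
  {5}  = {1,2,3,4,6}ᶜ
  {6}  = {1,2,3,4,5}ᶜ
  {1,2}  = {3,4,5,6}ᶜ
  {1,4}  = {2,3,5,6}ᶜ
  {2,6}  = {1,3,4,5}ᶜ
  {4,5}  = {1,2,3,6}ᶜ
  {1,2,4}  = {3,5,6}ᶜ
  (now 32)
Pass 4. New:
  {1,3}  = {1} ∪ {3}
  {1,5}  = {1} ∪ {5}
  {1,6}  = {1} ∪ {6}
  {2,4}  = {2} ∪ {4}
  {2,5}  = {2} ∪ {5}
  {3,4}  = {3} ∪ {4}
  {3,5}  = {5} ∪ {3}
  {3,6}  = {6} ∪ {3}
  {4,6}  = {6} ∪ {4}
  {1,2,5}  = {1,2} ∪ {5}
  {1,2,6}  = {1,2} ∪ {2,6}
  {1,3,4}  = {3} ∪ {1,4}
  {1,4,6}  = {6} ∪ {1,4}
  {1,5,6}  = {5,6} ∪ {1}
  {2,3,4}  = {2,3} ∪ {4}
  {2,3,5}  = {5} ∪ {2,3}
  {2,4,5}  = {2} ∪ {4,5}
  {2,4,6}  = {2,6} ∪ {4}
  {2,5,6}  = {5,6} ∪ {2}
  {3,4,5}  = {4,5} ∪ {3}
  {1,2,3,5}  = {1,2,3} ∪ {5}
  {1,2,4,5}  = {1,4,5} ∪ {1,2}
  {1,2,4,6}  = {2,6} ∪ {1,2,4}
  {1,2,5,6}  = {5,6} ∪ {1,2}
  {1,3,5,6}  = {1} ∪ {3,5,6}
  {2,3,4,5}  = {4,5} ∪ {2,3}
  {2,3,4,6}  = {2,3,6} ∪ {4}
  {2,4,5,6}  = {2} ∪ {4,5,6}
  (now 60)
Pass 5 (4 new):
  {1,3,5}  = {2,4,6}ᶜ
  {1,3,6}  = {2,4,5}ᶜ
  {3,4,6}  = {1,2,5}ᶜ
  {1,3,4,6}  = {2,5}ᶜ
  (now 64)
After Pass 6 the family is unchanged; done.

|σ(𝒜)| = 64.  σ(𝒜) = { {}, {1}, {2}, {3}, {4}, {5}, {6}, {1,2}, {1,3}, {1,4}, {1,5}, {1,6}, {2,3}, {2,4}, {2,5}, {2,6}, {3,4}, {3,5}, {3,6}, {4,5}, {4,6}, {5,6}, {1,2,3}, {1,2,4}, {1,2,5}, {1,2,6}, {1,3,4}, {1,3,5}, {1,3,6}, {1,4,5}, {1,4,6}, {1,5,6}, {2,3,4}, {2,3,5}, {2,3,6}, {2,4,5}, {2,4,6}, {2,5,6}, {3,4,5}, {3,4,6}, {3,5,6}, {4,5,6}, {1,2,3,4}, {1,2,3,5}, {1,2,3,6}, {1,2,4,5}, {1,2,4,6}, {1,2,5,6}, {1,3,4,5}, {1,3,4,6}, {1,3,5,6}, {1,4,5,6}, {2,3,4,5}, {2,3,4,6}, {2,3,5,6}, {2,4,5,6}, {3,4,5,6}, {1,2,3,4,5}, {1,2,3,4,6}, {1,2,3,5,6}, {1,2,4,5,6}, {1,3,4,5,6}, {2,3,4,5,6}, Ω }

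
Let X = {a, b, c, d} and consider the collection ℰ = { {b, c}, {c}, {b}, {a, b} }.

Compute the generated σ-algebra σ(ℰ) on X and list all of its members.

σ(ℰ) = { {}, {a}, {b}, {c}, {d}, {a, b}, {a, c}, {a, d}, {b, c}, {b, d}, {c, d}, {a, b, c}, {a, b, d}, {a, c, d}, {b, c, d}, X }

Trace:
Begin from { {}, {b}, {c}, {a, b}, {b, c}, X } (that is, ℰ plus ∅ and X).
Pass 1. New:
  {a, d}  = {b, c}ᶜ
  {c, d}  = {a, b}ᶜ
  {a, b, c}  = {c} ∪ {a, b}
  {a, b, d}  = {c}ᶜ
  {a, c, d}  = {b}ᶜ
  [11 total]
Pass 2. New:
  {d}  = {a, b, c}ᶜ
  {b, c, d}  = {c, d} ∪ {b}
  [13 total]
Pass 3 (2 new):
  {a}  = {b, c, d}ᶜ
  {b, d}  = {d} ∪ {b}
  [15 total]
Pass 4 adds 1:
  {a, c}  = {b, d}ᶜ
  [16 total]
Pass 5: stable.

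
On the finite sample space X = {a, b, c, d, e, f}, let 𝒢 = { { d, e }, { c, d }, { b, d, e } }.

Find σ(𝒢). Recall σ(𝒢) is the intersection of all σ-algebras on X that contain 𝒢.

σ(𝒢) (32 sets): { {  }, { b }, { c }, { d }, { e }, { a, f }, { b, c }, { b, d }, { b, e }, { c, d }, { c, e }, { d, e }, { a, b, f }, { a, c, f }, { a, d, f }, { a, e, f }, { b, c, d }, { b, c, e }, { b, d, e }, { c, d, e }, { a, b, c, f }, { a, b, d, f }, { a, b, e, f }, { a, c, d, f }, { a, c, e, f }, { a, d, e, f }, { b, c, d, e }, { a, b, c, d, f }, { a, b, c, e, f }, { a, b, d, e, f }, { a, c, d, e, f }, X }

Derivation:
Take S₀ = 𝒢 ∪ {∅, X} = { {  }, { c, d }, { d, e }, { b, d, e }, X }.
Iteration 1 (5 new):
  { a, c, f }  = { b, d, e }ᶜ
  { c, d, e }  = { d, e } ∪ { c, d }
  { a, b, c, f }  = { d, e }ᶜ
  { a, b, e, f }  = { c, d }ᶜ
  { b, c, d, e }  = { c, d } ∪ { b, d, e }
  — 10 sets.
Iteration 2: 7 new —
  { a, f }  = { b, c, d, e }ᶜ
  { a, b, f }  = { c, d, e }ᶜ
  { a, c, d, f }  = { c, d } ∪ { a, c, f }
  { a, b, c, d, f }  = { c, d } ∪ { a, b, c, f }
  { a, b, c, e, f }  = { a, c, f } ∪ { a, b, e, f }
  { a, b, d, e, f }  = { d, e } ∪ { a, b, e, f }
  { a, c, d, e, f }  = { c, d, e } ∪ { a, c, f }
  — 17 sets.
Iteration 3: 6 new —
  { b }  = { a, c, d, e, f }ᶜ
  { c }  = { a, b, d, e, f }ᶜ
  { d }  = { a, b, c, e, f }ᶜ
  { e }  = { a, b, c, d, f }ᶜ
  { b, e }  = { a, c, d, f }ᶜ
  { a, d, e, f }  = { d, e } ∪ { a, f }
  — 23 sets.
Iteration 4 (9 new):
  { b, c }  = { a, d, e, f }ᶜ
  { b, d }  = { b } ∪ { d }
  { c, e }  = { e } ∪ { c }
  { a, d, f }  = { a, f } ∪ { d }
  { a, e, f }  = { a, f } ∪ { e }
  { b, c, d }  = { c, d } ∪ { b }
  { b, c, e }  = { b, e } ∪ { c }
  { a, b, d, f }  = { d } ∪ { a, b, f }
  { a, c, e, f }  = { a, c, f } ∪ { e }
  — 32 sets.
Iteration 5: closed — nothing new.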